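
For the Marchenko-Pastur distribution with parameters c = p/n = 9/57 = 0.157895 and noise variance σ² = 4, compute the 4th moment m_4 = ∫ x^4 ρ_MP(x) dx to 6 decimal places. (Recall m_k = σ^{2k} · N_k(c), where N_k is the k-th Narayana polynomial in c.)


E[X⁴] = σ⁸ (1 + 6c + 6c² + c³) (fourth MP moment). With σ² = 4 (so σ⁸ = 256) and c = 9/57 = 0.157895: E[X⁴] = 256 · (1 + 6·0.157895 + 6·(0.157895)² + (0.157895)³) = 256 · 2.100889.

So E[X^4] = 537.827672.


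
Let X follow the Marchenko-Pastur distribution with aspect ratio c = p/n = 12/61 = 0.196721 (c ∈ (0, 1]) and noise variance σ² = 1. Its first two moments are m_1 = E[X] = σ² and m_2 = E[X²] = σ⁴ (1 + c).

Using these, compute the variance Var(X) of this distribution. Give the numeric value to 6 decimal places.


m_1 = E[X] = σ² = 1, so m_1² = 1.
m_2 = E[X²] = σ⁴ (1 + c) = 1 · (1 + 0.196721) = 1 · 1.196721 = 1.196721.
(Note m_2 − m_1² simplifies to c · σ⁴ = 0.196721 · 1.)

Var(X) = m_2 − m_1² = 1.196721 − 1 = 0.196721.


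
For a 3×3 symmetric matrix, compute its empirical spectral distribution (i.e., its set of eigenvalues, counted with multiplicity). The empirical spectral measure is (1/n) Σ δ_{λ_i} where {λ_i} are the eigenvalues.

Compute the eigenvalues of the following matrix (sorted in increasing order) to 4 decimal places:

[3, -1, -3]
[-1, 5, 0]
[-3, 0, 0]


Since M is real symmetric, all three eigenvalues are real; they are the roots of det(λI − M) = λ³ − (tr M) λ² + s λ − det M, where s is the sum of the principal 2×2 minors.
tr M = 3 + 5 + 0 = 8.
s = (3·5 − (-1)²) + (3·0 − (-3)²) + (5·0 − 0²) = 14 + (-9) + 0 = 5.
det M (expand along row 1) = 3·0 − (-1)·0 + (-3)·15 = -45.
Characteristic polynomial: λ³ − 8λ² + 5λ + 45 = 0.
Substitute λ = y + (tr M)/3 = y + 2.666667 to remove the quadratic term: y³ + p·y + q = 0 with p = s − (tr M)²/3 = -16.333333 and q = −2(tr M)³/27 + (tr M)·s/3 − det M = 20.407407.
Three real roots ⇒ use the trigonometric (Viète) form: r = 2√(−p/3) = 4.666667, φ = arccos(3q/(p·r)) = arccos(-0.803207) = 2.503456 rad.
y_k = r·cos(φ/3 − 2πk/3) for k = 0, 1, 2 gives y = 3.133943, 1.427546, -4.561489.
λ_k = y_k + 2.666667 gives λ = 5.8006, 4.0942, -1.8948 (check: the sum is 8.0000 = tr M).

Eigenvalues sorted in increasing order: [-1.8948, 4.0942, 5.8006].


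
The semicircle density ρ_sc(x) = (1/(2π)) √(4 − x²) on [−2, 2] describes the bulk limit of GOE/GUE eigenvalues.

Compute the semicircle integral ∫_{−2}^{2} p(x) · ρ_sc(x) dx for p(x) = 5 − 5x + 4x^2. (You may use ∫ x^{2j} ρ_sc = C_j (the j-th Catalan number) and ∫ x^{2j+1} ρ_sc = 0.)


Write p(x) = Σ a_i x^i, split into monomials and integrate each against ρ_sc separately.
Using ∫ x^{2j} ρ_sc = C_j = (1/(j+1)) C(2j, j) (Catalan numbers) and ∫ x^{2j+1} ρ_sc = 0 (odd monomials vanish by symmetry):
  i = 0 (even): a_0 · C_{0} = 5 · 1 = 5
  i = 1 (odd): ∫ x^1 ρ_sc = 0 (vanishes)
  i = 2 (even): a_2 · C_{1} = 4 · 1 = 4

Summing the contributions: ∫_{−2}^{2} p(x) ρ_sc(x) dx = 5 + 4 = 9.


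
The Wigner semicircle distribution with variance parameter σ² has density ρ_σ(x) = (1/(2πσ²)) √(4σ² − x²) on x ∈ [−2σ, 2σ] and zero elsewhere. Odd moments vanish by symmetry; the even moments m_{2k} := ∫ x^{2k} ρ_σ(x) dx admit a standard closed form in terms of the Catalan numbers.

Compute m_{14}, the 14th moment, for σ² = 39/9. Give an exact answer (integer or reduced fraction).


By the scaled semicircle moment identity, m_{2k} = σ^{2k} · C_k with k = 7.
C_7 = (1/(k+1)) · C(2k, k) = (1/8) · C(14, 7) = (1/8) · 3432 = 429.
σ^{2k} = (σ²)^k = (39/9)^7 = 62748517/2187.

Therefore m_{14} = σ^{14} · C_7 = (62748517/2187) · 429 = 8973037931/729.


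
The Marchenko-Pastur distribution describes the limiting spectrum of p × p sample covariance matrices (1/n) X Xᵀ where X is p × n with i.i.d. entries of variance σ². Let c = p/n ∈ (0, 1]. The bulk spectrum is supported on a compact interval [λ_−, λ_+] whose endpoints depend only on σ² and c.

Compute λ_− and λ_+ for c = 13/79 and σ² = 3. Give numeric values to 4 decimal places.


c = 13/79 = 0.164557; √c = 0.405656.
λ_− = σ² (1 − √c)² = 3 · (1 − 0.405656)² = 3 · (0.594344)² = 1.059734.
λ_+ = σ² (1 + √c)² = 3 · (1 + 0.405656)² = 3 · (1.405656)² = 5.927608.

Rounded to 4 decimal places: λ_− ≈ 1.0597, λ_+ ≈ 5.9276.


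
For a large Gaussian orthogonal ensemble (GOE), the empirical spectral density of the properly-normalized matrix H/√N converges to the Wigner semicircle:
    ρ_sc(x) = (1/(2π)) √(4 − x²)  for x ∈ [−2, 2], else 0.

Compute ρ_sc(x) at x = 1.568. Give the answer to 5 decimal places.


ρ_sc(x) = (1/(2π)) √(4 − x²). With x = 1.568:
  4 − x² = 4 − (1.568)² = 4 − 2.458624 = 1.541376.
  √(4 − x²) = 1.241522.
  1/(2π) = 0.159155.
  ρ_sc(1.568) = 0.159155 · 1.241522 = 0.197594.

Rounded to 5 decimal places: ρ_sc(1.568) ≈ 0.19759.


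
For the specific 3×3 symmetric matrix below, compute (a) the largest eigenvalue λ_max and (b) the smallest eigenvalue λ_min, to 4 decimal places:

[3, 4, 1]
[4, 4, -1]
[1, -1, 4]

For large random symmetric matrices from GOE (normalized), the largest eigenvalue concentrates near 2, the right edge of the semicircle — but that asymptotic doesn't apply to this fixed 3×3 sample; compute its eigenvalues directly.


Since M is real symmetric, all three eigenvalues are real; they are the roots of det(λI − M) = λ³ − (tr M) λ² + s λ − det M, where s is the sum of the principal 2×2 minors.
tr M = 3 + 4 + 4 = 11.
s = (3·4 − 4²) + (3·4 − 1²) + (4·4 − (-1)²) = -4 + 11 + 15 = 22.
det M (expand along row 1) = 3·15 − 4·17 + 1·(-8) = -31.
Characteristic polynomial: λ³ − 11λ² + 22λ + 31 = 0.
Substitute λ = y + (tr M)/3 = y + 3.666667 to remove the quadratic term: y³ + p·y + q = 0 with p = s − (tr M)²/3 = -18.333333 and q = −2(tr M)³/27 + (tr M)·s/3 − det M = 13.074074.
Three real roots ⇒ use the trigonometric (Viète) form: r = 2√(−p/3) = 4.944132, φ = arccos(3q/(p·r)) = arccos(-0.432714) = 2.018297 rad.
y_k = r·cos(φ/3 − 2πk/3) for k = 0, 1, 2 gives y = 3.866812, 0.734769, -4.601581.
λ_k = y_k + 3.666667 gives λ = 7.5335, 4.4014, -0.9349 (check: the sum is 11.0000 = tr M).

Hence λ_max = 7.5335 and λ_min = -0.9349.


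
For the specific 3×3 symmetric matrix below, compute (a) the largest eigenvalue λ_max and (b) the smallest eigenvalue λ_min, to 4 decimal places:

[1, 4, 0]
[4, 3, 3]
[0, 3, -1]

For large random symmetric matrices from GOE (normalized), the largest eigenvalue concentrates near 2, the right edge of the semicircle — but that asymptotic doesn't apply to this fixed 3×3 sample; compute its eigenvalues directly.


Since M is real symmetric, all three eigenvalues are real; they are the roots of det(λI − M) = λ³ − (tr M) λ² + s λ − det M, where s is the sum of the principal 2×2 minors.
tr M = 1 + 3 + (-1) = 3.
s = (1·3 − 4²) + (1·(-1) − 0²) + (3·(-1) − 3²) = -13 + (-1) + (-12) = -26.
det M (expand along row 1) = 1·(-12) − 4·(-4) + 0·12 = 4.
Characteristic polynomial: λ³ − 3λ² − 26λ − 4 = 0.
Substitute λ = y + (tr M)/3 = y + 1.000000 to remove the quadratic term: y³ + p·y + q = 0 with p = s − (tr M)²/3 = -29.000000 and q = −2(tr M)³/27 + (tr M)·s/3 − det M = -32.000000.
Three real roots ⇒ use the trigonometric (Viète) form: r = 2√(−p/3) = 6.218253, φ = arccos(3q/(p·r)) = arccos(0.532359) = 1.009411 rad.
y_k = r·cos(φ/3 − 2πk/3) for k = 0, 1, 2 gives y = 5.869570, -1.156833, -4.712737.
λ_k = y_k + 1.000000 gives λ = 6.8696, -0.1568, -3.7127 (check: the sum is 3.0000 = tr M).

Hence λ_max = 6.8696 and λ_min = -3.7127.


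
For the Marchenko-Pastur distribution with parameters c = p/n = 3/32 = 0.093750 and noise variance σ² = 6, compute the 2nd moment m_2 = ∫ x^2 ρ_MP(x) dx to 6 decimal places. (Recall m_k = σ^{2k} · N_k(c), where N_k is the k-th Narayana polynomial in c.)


E[X²] = σ⁴ (1 + c) (second MP moment). With σ² = 6 (so σ⁴ = 36) and c = 3/32 = 0.093750: E[X²] = 36 · (1 + 0.093750) = 36 · 1.093750.

So E[X^2] = 39.375000.


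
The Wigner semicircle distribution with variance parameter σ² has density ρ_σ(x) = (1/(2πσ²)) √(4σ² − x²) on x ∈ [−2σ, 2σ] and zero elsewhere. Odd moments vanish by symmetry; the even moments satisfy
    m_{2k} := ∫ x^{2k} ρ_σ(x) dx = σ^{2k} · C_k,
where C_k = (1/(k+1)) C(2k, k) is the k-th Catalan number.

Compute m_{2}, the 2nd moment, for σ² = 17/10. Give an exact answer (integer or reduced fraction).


By the scaled semicircle moment identity, m_{2k} = σ^{2k} · C_k with k = 1.
C_1 = (1/(k+1)) · C(2k, k) = (1/2) · C(2, 1) = (1/2) · 2 = 1.
σ^{2k} = (σ²)^k = (17/10)^1 = 17/10.

Therefore m_{2} = σ^{2} · C_1 = (17/10) · 1 = 17/10.


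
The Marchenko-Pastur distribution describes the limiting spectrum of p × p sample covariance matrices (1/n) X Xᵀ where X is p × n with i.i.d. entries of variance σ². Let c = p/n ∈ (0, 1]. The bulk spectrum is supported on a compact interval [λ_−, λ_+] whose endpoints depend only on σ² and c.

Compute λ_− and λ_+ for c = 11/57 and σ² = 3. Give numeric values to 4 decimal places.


c = 11/57 = 0.192982; √c = 0.439298.
λ_− = σ² (1 − √c)² = 3 · (1 − 0.439298)² = 3 · (0.560702)² = 0.943161.
λ_+ = σ² (1 + √c)² = 3 · (1 + 0.439298)² = 3 · (1.439298)² = 6.214733.

Rounded to 4 decimal places: λ_− ≈ 0.9432, λ_+ ≈ 6.2147.


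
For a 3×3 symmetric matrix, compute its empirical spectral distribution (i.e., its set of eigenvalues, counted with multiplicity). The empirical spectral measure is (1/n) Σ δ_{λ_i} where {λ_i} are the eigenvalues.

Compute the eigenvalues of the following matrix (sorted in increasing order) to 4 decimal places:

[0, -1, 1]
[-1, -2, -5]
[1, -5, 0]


Since M is real symmetric, all three eigenvalues are real; they are the roots of det(λI − M) = λ³ − (tr M) λ² + s λ − det M, where s is the sum of the principal 2×2 minors.
tr M = 0 + (-2) + 0 = -2.
s = (0·(-2) − (-1)²) + (0·0 − 1²) + ((-2)·0 − (-5)²) = -1 + (-1) + (-25) = -27.
det M (expand along row 1) = 0·(-25) − (-1)·5 + 1·7 = 12.
Characteristic polynomial: λ³ + 2λ² − 27λ − 12 = 0.
Substitute λ = y + (tr M)/3 = y − 0.666667 to remove the quadratic term: y³ + p·y + q = 0 with p = s − (tr M)²/3 = -28.333333 and q = −2(tr M)³/27 + (tr M)·s/3 − det M = 6.592593.
Three real roots ⇒ use the trigonometric (Viète) form: r = 2√(−p/3) = 6.146363, φ = arccos(3q/(p·r)) = arccos(-0.113569) = 1.684611 rad.
y_k = r·cos(φ/3 − 2πk/3) for k = 0, 1, 2 gives y = 5.202513, 0.233127, -5.435640.
λ_k = y_k − 0.666667 gives λ = 4.5358, -0.4335, -6.1023 (check: the sum is -2.0000 = tr M).

Eigenvalues sorted in increasing order: [-6.1023, -0.4335, 4.5358].


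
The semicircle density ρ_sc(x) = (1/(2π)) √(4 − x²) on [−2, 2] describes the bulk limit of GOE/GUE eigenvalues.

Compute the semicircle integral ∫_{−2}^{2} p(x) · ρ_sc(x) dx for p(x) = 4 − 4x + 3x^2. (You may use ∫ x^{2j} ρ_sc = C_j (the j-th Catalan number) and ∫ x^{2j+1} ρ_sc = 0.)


Write p(x) = Σ a_i x^i, split into monomials and integrate each against ρ_sc separately.
Using ∫ x^{2j} ρ_sc = C_j = (1/(j+1)) C(2j, j) (Catalan numbers) and ∫ x^{2j+1} ρ_sc = 0 (odd monomials vanish by symmetry):
  i = 0 (even): a_0 · C_{0} = 4 · 1 = 4
  i = 1 (odd): ∫ x^1 ρ_sc = 0 (vanishes)
  i = 2 (even): a_2 · C_{1} = 3 · 1 = 3

Summing the contributions: ∫_{−2}^{2} p(x) ρ_sc(x) dx = 4 + 3 = 7.


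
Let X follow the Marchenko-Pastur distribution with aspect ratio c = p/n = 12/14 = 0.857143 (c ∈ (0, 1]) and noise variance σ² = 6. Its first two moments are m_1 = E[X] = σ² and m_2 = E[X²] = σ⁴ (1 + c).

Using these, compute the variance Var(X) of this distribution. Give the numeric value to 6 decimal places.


m_1 = E[X] = σ² = 6, so m_1² = 36.
m_2 = E[X²] = σ⁴ (1 + c) = 36 · (1 + 0.857143) = 36 · 1.857143 = 66.857143.
(Note m_2 − m_1² simplifies to c · σ⁴ = 0.857143 · 36.)

Var(X) = m_2 − m_1² = 66.857143 − 36 = 30.857143.


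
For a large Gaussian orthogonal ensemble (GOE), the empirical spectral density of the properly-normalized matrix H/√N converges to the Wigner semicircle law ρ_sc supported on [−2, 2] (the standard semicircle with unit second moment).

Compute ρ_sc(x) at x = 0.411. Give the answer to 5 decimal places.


ρ_sc(x) = (1/(2π)) √(4 − x²). With x = 0.411:
  4 − x² = 4 − (0.411)² = 4 − 0.168921 = 3.831079.
  √(4 − x²) = 1.957314.
  1/(2π) = 0.159155.
  ρ_sc(0.411) = 0.159155 · 1.957314 = 0.311516.

Rounded to 5 decimal places: ρ_sc(0.411) ≈ 0.31152.


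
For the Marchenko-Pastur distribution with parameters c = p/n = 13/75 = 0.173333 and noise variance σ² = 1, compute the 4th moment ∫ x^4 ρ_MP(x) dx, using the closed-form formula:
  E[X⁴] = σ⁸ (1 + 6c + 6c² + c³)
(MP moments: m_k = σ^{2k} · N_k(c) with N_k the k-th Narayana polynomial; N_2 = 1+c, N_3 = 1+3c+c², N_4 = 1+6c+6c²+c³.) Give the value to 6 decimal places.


E[X⁴] = σ⁸ (1 + 6c + 6c² + c³) (fourth MP moment). With σ² = 1 (so σ⁸ = 1) and c = 13/75 = 0.173333: E[X⁴] = 1 · (1 + 6·0.173333 + 6·(0.173333)² + (0.173333)³) = 1 · 2.225474.

So E[X^4] = 2.225474.


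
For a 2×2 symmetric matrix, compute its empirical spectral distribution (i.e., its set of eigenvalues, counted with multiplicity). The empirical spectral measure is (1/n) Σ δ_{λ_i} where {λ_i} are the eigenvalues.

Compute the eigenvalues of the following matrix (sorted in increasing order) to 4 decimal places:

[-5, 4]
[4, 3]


Since M is real symmetric, both eigenvalues are real; they are the roots of det(λI − M) = λ² − (tr M) λ + det M.
tr M = -5 + 3 = -2.
det M = (-5)·3 − 4² = -15 − 16 = -31.
Characteristic polynomial: λ² + 2λ − 31 = 0.
Discriminant Δ = (tr M)² − 4·det M = 4 − (-124) = 128; √Δ = 11.313708.
λ = (tr M ± √Δ)/2 = (-2 ± 11.313708)/2, giving (tr M − √Δ)/2 = -6.6569 and (tr M + √Δ)/2 = 4.6569.

Eigenvalues sorted in increasing order: [-6.6569, 4.6569].


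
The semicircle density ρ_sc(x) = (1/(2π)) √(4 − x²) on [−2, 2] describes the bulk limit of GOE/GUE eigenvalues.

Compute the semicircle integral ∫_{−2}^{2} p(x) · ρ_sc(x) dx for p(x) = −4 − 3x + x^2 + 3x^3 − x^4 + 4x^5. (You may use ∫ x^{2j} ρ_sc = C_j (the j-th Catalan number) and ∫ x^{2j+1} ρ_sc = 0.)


Write p(x) = Σ a_i x^i, split into monomials and integrate each against ρ_sc separately.
Using ∫ x^{2j} ρ_sc = C_j = (1/(j+1)) C(2j, j) (Catalan numbers) and ∫ x^{2j+1} ρ_sc = 0 (odd monomials vanish by symmetry):
  i = 0 (even): a_0 · C_{0} = -4 · 1 = -4
  i = 1 (odd): ∫ x^1 ρ_sc = 0 (vanishes)
  i = 2 (even): a_2 · C_{1} = 1 · 1 = 1
  i = 3 (odd): ∫ x^3 ρ_sc = 0 (vanishes)
  i = 4 (even): a_4 · C_{2} = -1 · 2 = -2
  i = 5 (odd): ∫ x^5 ρ_sc = 0 (vanishes)

Summing the contributions: ∫_{−2}^{2} p(x) ρ_sc(x) dx = (-4) + 1 + (-2) = -5.


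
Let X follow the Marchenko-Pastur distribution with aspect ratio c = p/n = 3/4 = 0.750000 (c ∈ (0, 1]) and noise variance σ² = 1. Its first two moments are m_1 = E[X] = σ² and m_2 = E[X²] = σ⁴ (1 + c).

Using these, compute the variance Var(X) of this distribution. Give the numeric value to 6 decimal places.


m_1 = E[X] = σ² = 1, so m_1² = 1.
m_2 = E[X²] = σ⁴ (1 + c) = 1 · (1 + 0.750000) = 1 · 1.750000 = 1.750000.
(Note m_2 − m_1² simplifies to c · σ⁴ = 0.750000 · 1.)

Var(X) = m_2 − m_1² = 1.750000 − 1 = 0.750000.


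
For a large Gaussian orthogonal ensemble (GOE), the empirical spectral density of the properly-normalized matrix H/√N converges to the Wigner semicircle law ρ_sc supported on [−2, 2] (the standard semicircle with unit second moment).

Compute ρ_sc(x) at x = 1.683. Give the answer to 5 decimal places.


ρ_sc(x) = (1/(2π)) √(4 − x²). With x = 1.683:
  4 − x² = 4 − (1.683)² = 4 − 2.832489 = 1.167511.
  √(4 − x²) = 1.080514.
  1/(2π) = 0.159155.
  ρ_sc(1.683) = 0.159155 · 1.080514 = 0.171969.

Rounded to 5 decimal places: ρ_sc(1.683) ≈ 0.17197.


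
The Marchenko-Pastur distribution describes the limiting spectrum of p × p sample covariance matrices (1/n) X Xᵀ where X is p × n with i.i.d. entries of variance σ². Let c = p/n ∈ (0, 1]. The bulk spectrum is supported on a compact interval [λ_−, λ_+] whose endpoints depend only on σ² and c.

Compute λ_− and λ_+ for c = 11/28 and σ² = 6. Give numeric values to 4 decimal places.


c = 11/28 = 0.392857; √c = 0.626783.
λ_− = σ² (1 − √c)² = 6 · (1 − 0.626783)² = 6 · (0.373217)² = 0.835745.
λ_+ = σ² (1 + √c)² = 6 · (1 + 0.626783)² = 6 · (1.626783)² = 15.878541.

Rounded to 4 decimal places: λ_− ≈ 0.8357, λ_+ ≈ 15.8785.


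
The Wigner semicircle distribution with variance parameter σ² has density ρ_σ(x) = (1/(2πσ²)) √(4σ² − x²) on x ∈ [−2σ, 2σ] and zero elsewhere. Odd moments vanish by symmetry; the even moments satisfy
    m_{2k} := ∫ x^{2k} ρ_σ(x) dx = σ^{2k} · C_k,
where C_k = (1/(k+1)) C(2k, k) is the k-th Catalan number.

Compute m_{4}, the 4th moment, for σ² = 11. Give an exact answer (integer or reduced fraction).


By the scaled semicircle moment identity, m_{2k} = σ^{2k} · C_k with k = 2.
C_2 = (1/(k+1)) · C(2k, k) = (1/3) · C(4, 2) = (1/3) · 6 = 2.
σ^{2k} = (σ²)^k = (11)^2 = 121.

Therefore m_{4} = σ^{4} · C_2 = 121 · 2 = 242.


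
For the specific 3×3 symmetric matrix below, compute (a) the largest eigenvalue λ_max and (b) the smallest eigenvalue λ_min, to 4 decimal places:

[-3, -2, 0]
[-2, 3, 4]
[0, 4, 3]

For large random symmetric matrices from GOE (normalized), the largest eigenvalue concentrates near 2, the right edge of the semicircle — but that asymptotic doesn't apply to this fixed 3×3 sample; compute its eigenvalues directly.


Since M is real symmetric, all three eigenvalues are real; they are the roots of det(λI − M) = λ³ − (tr M) λ² + s λ − det M, where s is the sum of the principal 2×2 minors.
tr M = -3 + 3 + 3 = 3.
s = ((-3)·3 − (-2)²) + ((-3)·3 − 0²) + (3·3 − 4²) = -13 + (-9) + (-7) = -29.
det M (expand along row 1) = (-3)·(-7) − (-2)·(-6) + 0·(-8) = 9.
Characteristic polynomial: λ³ − 3λ² − 29λ − 9 = 0.
Substitute λ = y + (tr M)/3 = y + 1.000000 to remove the quadratic term: y³ + p·y + q = 0 with p = s − (tr M)²/3 = -32.000000 and q = −2(tr M)³/27 + (tr M)·s/3 − det M = -40.000000.
Three real roots ⇒ use the trigonometric (Viète) form: r = 2√(−p/3) = 6.531973, φ = arccos(3q/(p·r)) = arccos(0.574099) = 0.959293 rad.
y_k = r·cos(φ/3 − 2πk/3) for k = 0, 1, 2 gives y = 6.200864, -1.322241, -4.878623.
λ_k = y_k + 1.000000 gives λ = 7.2009, -0.3222, -3.8786 (check: the sum is 3.0000 = tr M).

Hence λ_max = 7.2009 and λ_min = -3.8786.


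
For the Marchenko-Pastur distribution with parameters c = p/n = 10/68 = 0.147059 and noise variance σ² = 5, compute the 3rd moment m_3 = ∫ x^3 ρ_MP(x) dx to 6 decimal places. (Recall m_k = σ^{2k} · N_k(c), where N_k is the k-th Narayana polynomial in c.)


E[X³] = σ⁶ (1 + 3c + c²) (third MP moment). With σ² = 5 (so σ⁶ = 125) and c = 10/68 = 0.147059: E[X³] = 125 · (1 + 3·0.147059 + (0.147059)²) = 125 · 1.462803.

So E[X^3] = 182.850346.


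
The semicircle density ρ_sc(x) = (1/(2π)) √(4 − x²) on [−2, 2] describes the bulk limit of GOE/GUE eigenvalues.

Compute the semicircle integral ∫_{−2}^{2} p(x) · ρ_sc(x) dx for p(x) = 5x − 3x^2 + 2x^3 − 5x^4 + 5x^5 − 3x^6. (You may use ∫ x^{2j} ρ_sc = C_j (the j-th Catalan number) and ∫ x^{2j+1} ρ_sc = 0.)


Write p(x) = Σ a_i x^i, split into monomials and integrate each against ρ_sc separately.
Using ∫ x^{2j} ρ_sc = C_j = (1/(j+1)) C(2j, j) (Catalan numbers) and ∫ x^{2j+1} ρ_sc = 0 (odd monomials vanish by symmetry):
  i = 1 (odd): ∫ x^1 ρ_sc = 0 (vanishes)
  i = 2 (even): a_2 · C_{1} = -3 · 1 = -3
  i = 3 (odd): ∫ x^3 ρ_sc = 0 (vanishes)
  i = 4 (even): a_4 · C_{2} = -5 · 2 = -10
  i = 5 (odd): ∫ x^5 ρ_sc = 0 (vanishes)
  i = 6 (even): a_6 · C_{3} = -3 · 5 = -15

Summing the contributions: ∫_{−2}^{2} p(x) ρ_sc(x) dx = (-3) + (-10) + (-15) = -28.


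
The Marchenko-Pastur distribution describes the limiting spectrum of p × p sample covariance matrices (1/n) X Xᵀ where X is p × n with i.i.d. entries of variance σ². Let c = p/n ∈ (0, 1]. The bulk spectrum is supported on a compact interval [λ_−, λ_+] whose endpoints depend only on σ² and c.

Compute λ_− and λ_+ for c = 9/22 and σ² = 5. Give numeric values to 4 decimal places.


c = 9/22 = 0.409091; √c = 0.639602.
λ_− = σ² (1 − √c)² = 5 · (1 − 0.639602)² = 5 · (0.360398)² = 0.649433.
λ_+ = σ² (1 + √c)² = 5 · (1 + 0.639602)² = 5 · (1.639602)² = 13.441476.

Rounded to 4 decimal places: λ_− ≈ 0.6494, λ_+ ≈ 13.4415.


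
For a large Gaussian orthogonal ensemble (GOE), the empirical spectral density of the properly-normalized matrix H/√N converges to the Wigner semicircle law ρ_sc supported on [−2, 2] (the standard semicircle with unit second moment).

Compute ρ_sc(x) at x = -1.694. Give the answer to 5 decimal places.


ρ_sc(x) = (1/(2π)) √(4 − x²). With x = -1.694:
  4 − x² = 4 − (-1.694)² = 4 − 2.869636 = 1.130364.
  √(4 − x²) = 1.063186.
  1/(2π) = 0.159155.
  ρ_sc(-1.694) = 0.159155 · 1.063186 = 0.169211.

Rounded to 5 decimal places: ρ_sc(-1.694) ≈ 0.16921.


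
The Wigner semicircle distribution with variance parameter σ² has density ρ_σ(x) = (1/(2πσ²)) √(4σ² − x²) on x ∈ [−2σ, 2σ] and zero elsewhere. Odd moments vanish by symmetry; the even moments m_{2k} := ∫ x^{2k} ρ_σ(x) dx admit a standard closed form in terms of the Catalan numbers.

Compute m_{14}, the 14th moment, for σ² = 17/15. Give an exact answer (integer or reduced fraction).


By the scaled semicircle moment identity, m_{2k} = σ^{2k} · C_k with k = 7.
C_7 = (1/(k+1)) · C(2k, k) = (1/8) · C(14, 7) = (1/8) · 3432 = 429.
σ^{2k} = (σ²)^k = (17/15)^7 = 410338673/170859375.

Therefore m_{14} = σ^{14} · C_7 = (410338673/170859375) · 429 = 58678430239/56953125.


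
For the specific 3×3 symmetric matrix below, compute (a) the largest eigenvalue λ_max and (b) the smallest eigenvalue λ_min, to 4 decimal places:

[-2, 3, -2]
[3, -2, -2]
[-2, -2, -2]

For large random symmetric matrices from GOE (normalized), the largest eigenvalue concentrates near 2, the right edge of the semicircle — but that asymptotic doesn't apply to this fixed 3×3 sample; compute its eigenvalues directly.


Since M is real symmetric, all three eigenvalues are real; they are the roots of det(λI − M) = λ³ − (tr M) λ² + s λ − det M, where s is the sum of the principal 2×2 minors.
tr M = -2 + (-2) + (-2) = -6.
s = ((-2)·(-2) − 3²) + ((-2)·(-2) − (-2)²) + ((-2)·(-2) − (-2)²) = -5 + 0 + 0 = -5.
det M (expand along row 1) = (-2)·0 − 3·(-10) + (-2)·(-10) = 50.
Characteristic polynomial: λ³ + 6λ² − 5λ − 50 = 0.
Substitute λ = y + (tr M)/3 = y − 2.000000 to remove the quadratic term: y³ + p·y + q = 0 with p = s − (tr M)²/3 = -17.000000 and q = −2(tr M)³/27 + (tr M)·s/3 − det M = -24.000000.
Three real roots ⇒ use the trigonometric (Viète) form: r = 2√(−p/3) = 4.760952, φ = arccos(3q/(p·r)) = arccos(0.889590) = 0.474350 rad.
y_k = r·cos(φ/3 − 2πk/3) for k = 0, 1, 2 gives y = 4.701562, -1.701562, -3.000000.
λ_k = y_k − 2.000000 gives λ = 2.7016, -3.7016, -5.0000 (check: the sum is -6.0000 = tr M).

Hence λ_max = 2.7016 and λ_min = -5.0000.


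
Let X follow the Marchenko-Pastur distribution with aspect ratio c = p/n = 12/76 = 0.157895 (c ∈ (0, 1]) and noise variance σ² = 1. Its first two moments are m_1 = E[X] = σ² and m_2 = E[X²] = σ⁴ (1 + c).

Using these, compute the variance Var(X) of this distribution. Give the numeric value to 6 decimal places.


m_1 = E[X] = σ² = 1, so m_1² = 1.
m_2 = E[X²] = σ⁴ (1 + c) = 1 · (1 + 0.157895) = 1 · 1.157895 = 1.157895.
(Note m_2 − m_1² simplifies to c · σ⁴ = 0.157895 · 1.)

Var(X) = m_2 − m_1² = 1.157895 − 1 = 0.157895.


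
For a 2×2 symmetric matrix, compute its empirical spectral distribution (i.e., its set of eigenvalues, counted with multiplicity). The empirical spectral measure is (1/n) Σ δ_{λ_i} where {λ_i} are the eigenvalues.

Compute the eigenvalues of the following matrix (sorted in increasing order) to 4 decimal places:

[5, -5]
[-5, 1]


Since M is real symmetric, both eigenvalues are real; they are the roots of det(λI − M) = λ² − (tr M) λ + det M.
tr M = 5 + 1 = 6.
det M = 5·1 − (-5)² = 5 − 25 = -20.
Characteristic polynomial: λ² − 6λ − 20 = 0.
Discriminant Δ = (tr M)² − 4·det M = 36 − (-80) = 116; √Δ = 10.770330.
λ = (tr M ± √Δ)/2 = (6 ± 10.770330)/2, giving (tr M − √Δ)/2 = -2.3852 and (tr M + √Δ)/2 = 8.3852.

Eigenvalues sorted in increasing order: [-2.3852, 8.3852].


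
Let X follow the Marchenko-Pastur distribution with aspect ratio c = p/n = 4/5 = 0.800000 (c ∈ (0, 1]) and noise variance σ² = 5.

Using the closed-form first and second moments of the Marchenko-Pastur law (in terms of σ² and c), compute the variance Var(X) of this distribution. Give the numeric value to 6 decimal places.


Recall the MP moments m_1 = E[X] = σ² and m_2 = E[X²] = σ⁴ (1 + c).
m_1 = E[X] = σ² = 5, so m_1² = 25.
m_2 = E[X²] = σ⁴ (1 + c) = 25 · (1 + 0.800000) = 25 · 1.800000 = 45.000000.
(Note m_2 − m_1² simplifies to c · σ⁴ = 0.800000 · 25.)

Var(X) = m_2 − m_1² = 45.000000 − 25 = 20.000000.


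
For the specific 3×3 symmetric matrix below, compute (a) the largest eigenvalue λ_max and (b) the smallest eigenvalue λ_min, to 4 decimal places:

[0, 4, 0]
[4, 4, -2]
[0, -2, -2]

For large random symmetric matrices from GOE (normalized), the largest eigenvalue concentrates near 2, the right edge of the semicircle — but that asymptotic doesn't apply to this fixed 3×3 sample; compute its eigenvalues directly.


Since M is real symmetric, all three eigenvalues are real; they are the roots of det(λI − M) = λ³ − (tr M) λ² + s λ − det M, where s is the sum of the principal 2×2 minors.
tr M = 0 + 4 + (-2) = 2.
s = (0·4 − 4²) + (0·(-2) − 0²) + (4·(-2) − (-2)²) = -16 + 0 + (-12) = -28.
det M (expand along row 1) = 0·(-12) − 4·(-8) + 0·(-8) = 32.
Characteristic polynomial: λ³ − 2λ² − 28λ − 32 = 0.
Substitute λ = y + (tr M)/3 = y + 0.666667 to remove the quadratic term: y³ + p·y + q = 0 with p = s − (tr M)²/3 = -29.333333 and q = −2(tr M)³/27 + (tr M)·s/3 − det M = -51.259259.
Three real roots ⇒ use the trigonometric (Viète) form: r = 2√(−p/3) = 6.253888, φ = arccos(3q/(p·r)) = arccos(0.838266) = 0.576700 rad.
y_k = r·cos(φ/3 − 2πk/3) for k = 0, 1, 2 gives y = 6.138691, -2.034605, -4.104086.
λ_k = y_k + 0.666667 gives λ = 6.8054, -1.3679, -3.4374 (check: the sum is 2.0000 = tr M).

Hence λ_max = 6.8054 and λ_min = -3.4374.


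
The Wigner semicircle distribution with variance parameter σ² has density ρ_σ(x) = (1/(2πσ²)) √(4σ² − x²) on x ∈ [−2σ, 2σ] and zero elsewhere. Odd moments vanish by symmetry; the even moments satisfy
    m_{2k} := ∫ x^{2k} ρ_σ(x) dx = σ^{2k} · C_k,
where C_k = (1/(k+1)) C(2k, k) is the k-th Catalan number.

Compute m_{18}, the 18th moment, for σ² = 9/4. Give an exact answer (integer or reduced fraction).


By the scaled semicircle moment identity, m_{2k} = σ^{2k} · C_k with k = 9.
C_9 = (1/(k+1)) · C(2k, k) = (1/10) · C(18, 9) = (1/10) · 48620 = 4862.
σ^{2k} = (σ²)^k = (9/4)^9 = 387420489/262144.

Therefore m_{18} = σ^{18} · C_9 = (387420489/262144) · 4862 = 941819208759/131072.


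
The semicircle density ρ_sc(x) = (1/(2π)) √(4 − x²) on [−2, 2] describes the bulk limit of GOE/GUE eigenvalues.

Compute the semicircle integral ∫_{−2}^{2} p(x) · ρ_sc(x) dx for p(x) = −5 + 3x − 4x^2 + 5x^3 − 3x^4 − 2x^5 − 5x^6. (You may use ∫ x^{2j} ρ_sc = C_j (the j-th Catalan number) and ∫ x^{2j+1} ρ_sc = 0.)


Write p(x) = Σ a_i x^i, split into monomials and integrate each against ρ_sc separately.
Using ∫ x^{2j} ρ_sc = C_j = (1/(j+1)) C(2j, j) (Catalan numbers) and ∫ x^{2j+1} ρ_sc = 0 (odd monomials vanish by symmetry):
  i = 0 (even): a_0 · C_{0} = -5 · 1 = -5
  i = 1 (odd): ∫ x^1 ρ_sc = 0 (vanishes)
  i = 2 (even): a_2 · C_{1} = -4 · 1 = -4
  i = 3 (odd): ∫ x^3 ρ_sc = 0 (vanishes)
  i = 4 (even): a_4 · C_{2} = -3 · 2 = -6
  i = 5 (odd): ∫ x^5 ρ_sc = 0 (vanishes)
  i = 6 (even): a_6 · C_{3} = -5 · 5 = -25

Summing the contributions: ∫_{−2}^{2} p(x) ρ_sc(x) dx = (-5) + (-4) + (-6) + (-25) = -40.


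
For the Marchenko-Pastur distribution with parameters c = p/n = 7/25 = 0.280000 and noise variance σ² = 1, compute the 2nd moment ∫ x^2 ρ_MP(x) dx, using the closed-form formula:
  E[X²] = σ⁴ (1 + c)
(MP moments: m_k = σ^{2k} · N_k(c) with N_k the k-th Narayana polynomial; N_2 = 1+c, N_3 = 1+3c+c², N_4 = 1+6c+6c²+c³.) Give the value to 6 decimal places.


E[X²] = σ⁴ (1 + c) (second MP moment). With σ² = 1 (so σ⁴ = 1) and c = 7/25 = 0.280000: E[X²] = 1 · (1 + 0.280000) = 1 · 1.280000.

So E[X^2] = 1.280000.


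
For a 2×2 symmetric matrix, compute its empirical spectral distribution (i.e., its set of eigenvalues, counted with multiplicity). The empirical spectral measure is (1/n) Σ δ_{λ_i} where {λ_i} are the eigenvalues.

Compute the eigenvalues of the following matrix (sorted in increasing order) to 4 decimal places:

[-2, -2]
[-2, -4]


Since M is real symmetric, both eigenvalues are real; they are the roots of det(λI − M) = λ² − (tr M) λ + det M.
tr M = -2 + (-4) = -6.
det M = (-2)·(-4) − (-2)² = 8 − 4 = 4.
Characteristic polynomial: λ² + 6λ + 4 = 0.
Discriminant Δ = (tr M)² − 4·det M = 36 − 16 = 20; √Δ = 4.472136.
λ = (tr M ± √Δ)/2 = (-6 ± 4.472136)/2, giving (tr M − √Δ)/2 = -5.2361 and (tr M + √Δ)/2 = -0.7639.

Eigenvalues sorted in increasing order: [-5.2361, -0.7639].


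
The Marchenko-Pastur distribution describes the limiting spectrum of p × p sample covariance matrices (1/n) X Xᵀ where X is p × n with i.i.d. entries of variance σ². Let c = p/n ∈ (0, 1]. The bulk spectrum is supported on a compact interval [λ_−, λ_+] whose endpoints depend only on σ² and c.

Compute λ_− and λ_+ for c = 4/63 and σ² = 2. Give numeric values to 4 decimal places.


c = 4/63 = 0.063492; √c = 0.251976.
λ_− = σ² (1 − √c)² = 2 · (1 − 0.251976)² = 2 · (0.748024)² = 1.119079.
λ_+ = σ² (1 + √c)² = 2 · (1 + 0.251976)² = 2 · (1.251976)² = 3.134889.

Rounded to 4 decimal places: λ_− ≈ 1.1191, λ_+ ≈ 3.1349.


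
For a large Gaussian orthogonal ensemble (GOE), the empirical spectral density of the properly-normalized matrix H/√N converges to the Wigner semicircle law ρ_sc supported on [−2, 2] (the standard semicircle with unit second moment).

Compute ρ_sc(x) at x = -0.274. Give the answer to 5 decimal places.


ρ_sc(x) = (1/(2π)) √(4 − x²). With x = -0.274:
  4 − x² = 4 − (-0.274)² = 4 − 0.075076 = 3.924924.
  √(4 − x²) = 1.981142.
  1/(2π) = 0.159155.
  ρ_sc(-0.274) = 0.159155 · 1.981142 = 0.315309.

Rounded to 5 decimal places: ρ_sc(-0.274) ≈ 0.31531.


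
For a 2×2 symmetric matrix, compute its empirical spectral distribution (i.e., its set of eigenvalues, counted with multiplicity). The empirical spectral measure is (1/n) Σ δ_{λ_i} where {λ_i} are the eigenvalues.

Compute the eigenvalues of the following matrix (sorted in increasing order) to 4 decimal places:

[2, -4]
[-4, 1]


Since M is real symmetric, both eigenvalues are real; they are the roots of det(λI − M) = λ² − (tr M) λ + det M.
tr M = 2 + 1 = 3.
det M = 2·1 − (-4)² = 2 − 16 = -14.
Characteristic polynomial: λ² − 3λ − 14 = 0.
Discriminant Δ = (tr M)² − 4·det M = 9 − (-56) = 65; √Δ = 8.062258.
λ = (tr M ± √Δ)/2 = (3 ± 8.062258)/2, giving (tr M − √Δ)/2 = -2.5311 and (tr M + √Δ)/2 = 5.5311.

Eigenvalues sorted in increasing order: [-2.5311, 5.5311].


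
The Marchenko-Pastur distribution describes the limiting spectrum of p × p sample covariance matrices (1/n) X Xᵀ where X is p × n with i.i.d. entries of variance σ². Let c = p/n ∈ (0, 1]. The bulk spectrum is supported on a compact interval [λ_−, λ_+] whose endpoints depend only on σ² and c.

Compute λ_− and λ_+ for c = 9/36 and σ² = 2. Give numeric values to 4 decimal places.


c = 9/36 = 0.250000; √c = 0.500000.
λ_− = σ² (1 − √c)² = 2 · (1 − 0.500000)² = 2 · (0.500000)² = 0.500000.
λ_+ = σ² (1 + √c)² = 2 · (1 + 0.500000)² = 2 · (1.500000)² = 4.500000.

Rounded to 4 decimal places: λ_− ≈ 0.5000, λ_+ ≈ 4.5000.


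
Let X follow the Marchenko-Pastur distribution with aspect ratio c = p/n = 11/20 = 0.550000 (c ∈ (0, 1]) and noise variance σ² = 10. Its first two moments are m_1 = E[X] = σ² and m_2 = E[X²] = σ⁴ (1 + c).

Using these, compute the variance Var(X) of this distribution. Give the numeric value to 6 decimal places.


m_1 = E[X] = σ² = 10, so m_1² = 100.
m_2 = E[X²] = σ⁴ (1 + c) = 100 · (1 + 0.550000) = 100 · 1.550000 = 155.000000.
(Note m_2 − m_1² simplifies to c · σ⁴ = 0.550000 · 100.)

Var(X) = m_2 − m_1² = 155.000000 − 100 = 55.000000.


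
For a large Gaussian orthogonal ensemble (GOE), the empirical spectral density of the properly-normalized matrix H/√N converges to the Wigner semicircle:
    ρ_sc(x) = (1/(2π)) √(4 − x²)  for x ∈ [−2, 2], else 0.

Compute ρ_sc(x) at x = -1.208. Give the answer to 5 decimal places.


ρ_sc(x) = (1/(2π)) √(4 − x²). With x = -1.208:
  4 − x² = 4 − (-1.208)² = 4 − 1.459264 = 2.540736.
  √(4 − x²) = 1.593969.
  1/(2π) = 0.159155.
  ρ_sc(-1.208) = 0.159155 · 1.593969 = 0.253688.

Rounded to 5 decimal places: ρ_sc(-1.208) ≈ 0.25369.


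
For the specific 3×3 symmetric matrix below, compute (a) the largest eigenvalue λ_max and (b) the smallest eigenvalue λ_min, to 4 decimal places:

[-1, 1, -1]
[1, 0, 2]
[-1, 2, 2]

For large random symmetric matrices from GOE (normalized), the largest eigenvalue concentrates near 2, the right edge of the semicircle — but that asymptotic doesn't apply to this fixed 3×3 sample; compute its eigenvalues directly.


Since M is real symmetric, all three eigenvalues are real; they are the roots of det(λI − M) = λ³ − (tr M) λ² + s λ − det M, where s is the sum of the principal 2×2 minors.
tr M = -1 + 0 + 2 = 1.
s = ((-1)·0 − 1²) + ((-1)·2 − (-1)²) + (0·2 − 2²) = -1 + (-3) + (-4) = -8.
det M (expand along row 1) = (-1)·(-4) − 1·4 + (-1)·2 = -2.
Characteristic polynomial: λ³ − λ² − 8λ + 2 = 0.
Substitute λ = y + (tr M)/3 = y + 0.333333 to remove the quadratic term: y³ + p·y + q = 0 with p = s − (tr M)²/3 = -8.333333 and q = −2(tr M)³/27 + (tr M)·s/3 − det M = -0.740741.
Three real roots ⇒ use the trigonometric (Viète) form: r = 2√(−p/3) = 3.333333, φ = arccos(3q/(p·r)) = arccos(0.080000) = 1.490711 rad.
y_k = r·cos(φ/3 − 2πk/3) for k = 0, 1, 2 gives y = 2.930210, -0.088973, -2.841236.
λ_k = y_k + 0.333333 gives λ = 3.2635, 0.2444, -2.5079 (check: the sum is 1.0000 = tr M).

Hence λ_max = 3.2635 and λ_min = -2.5079.


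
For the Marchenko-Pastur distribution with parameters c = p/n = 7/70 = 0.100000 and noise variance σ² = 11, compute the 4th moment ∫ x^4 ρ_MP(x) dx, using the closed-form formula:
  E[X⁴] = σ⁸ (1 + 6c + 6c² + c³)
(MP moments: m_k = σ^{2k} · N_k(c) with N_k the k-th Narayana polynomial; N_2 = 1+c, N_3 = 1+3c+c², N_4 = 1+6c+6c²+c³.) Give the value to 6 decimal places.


E[X⁴] = σ⁸ (1 + 6c + 6c² + c³) (fourth MP moment). With σ² = 11 (so σ⁸ = 14641) and c = 7/70 = 0.100000: E[X⁴] = 14641 · (1 + 6·0.100000 + 6·(0.100000)² + (0.100000)³) = 14641 · 1.661000.

So E[X^4] = 24318.701000.


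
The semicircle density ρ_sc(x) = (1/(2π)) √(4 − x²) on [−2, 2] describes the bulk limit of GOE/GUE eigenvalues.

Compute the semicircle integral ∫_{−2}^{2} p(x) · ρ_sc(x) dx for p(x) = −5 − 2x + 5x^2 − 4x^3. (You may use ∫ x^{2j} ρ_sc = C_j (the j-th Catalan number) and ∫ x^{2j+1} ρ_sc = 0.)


Write p(x) = Σ a_i x^i, split into monomials and integrate each against ρ_sc separately.
Using ∫ x^{2j} ρ_sc = C_j = (1/(j+1)) C(2j, j) (Catalan numbers) and ∫ x^{2j+1} ρ_sc = 0 (odd monomials vanish by symmetry):
  i = 0 (even): a_0 · C_{0} = -5 · 1 = -5
  i = 1 (odd): ∫ x^1 ρ_sc = 0 (vanishes)
  i = 2 (even): a_2 · C_{1} = 5 · 1 = 5
  i = 3 (odd): ∫ x^3 ρ_sc = 0 (vanishes)

Summing the contributions: ∫_{−2}^{2} p(x) ρ_sc(x) dx = (-5) + 5 = 0.


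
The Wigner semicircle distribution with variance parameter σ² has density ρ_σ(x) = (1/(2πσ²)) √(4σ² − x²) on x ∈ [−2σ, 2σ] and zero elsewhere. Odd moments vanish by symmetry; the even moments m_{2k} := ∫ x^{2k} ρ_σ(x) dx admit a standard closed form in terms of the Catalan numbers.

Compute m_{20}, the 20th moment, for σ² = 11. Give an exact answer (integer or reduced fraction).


By the scaled semicircle moment identity, m_{2k} = σ^{2k} · C_k with k = 10.
C_10 = (1/(k+1)) · C(2k, k) = (1/11) · C(20, 10) = (1/11) · 184756 = 16796.
σ^{2k} = (σ²)^k = (11)^10 = 25937424601.

Therefore m_{20} = σ^{20} · C_10 = 25937424601 · 16796 = 435644983598396.


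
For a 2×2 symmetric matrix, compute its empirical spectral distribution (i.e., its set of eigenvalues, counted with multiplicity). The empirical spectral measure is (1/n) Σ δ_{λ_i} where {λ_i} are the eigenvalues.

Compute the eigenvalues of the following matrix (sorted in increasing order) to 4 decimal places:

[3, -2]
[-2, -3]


Since M is real symmetric, both eigenvalues are real; they are the roots of det(λI − M) = λ² − (tr M) λ + det M.
tr M = 3 + (-3) = 0.
det M = 3·(-3) − (-2)² = -9 − 4 = -13.
Characteristic polynomial: λ² − 13 = 0.
Discriminant Δ = (tr M)² − 4·det M = 0 − (-52) = 52; √Δ = 7.211103.
λ = (tr M ± √Δ)/2 = (0 ± 7.211103)/2, giving (tr M − √Δ)/2 = -3.6056 and (tr M + √Δ)/2 = 3.6056.

Eigenvalues sorted in increasing order: [-3.6056, 3.6056].


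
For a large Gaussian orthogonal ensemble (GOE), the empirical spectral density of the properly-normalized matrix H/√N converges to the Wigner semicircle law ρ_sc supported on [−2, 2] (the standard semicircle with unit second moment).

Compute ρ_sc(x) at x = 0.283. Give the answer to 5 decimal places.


ρ_sc(x) = (1/(2π)) √(4 − x²). With x = 0.283:
  4 − x² = 4 − (0.283)² = 4 − 0.080089 = 3.919911.
  √(4 − x²) = 1.979877.
  1/(2π) = 0.159155.
  ρ_sc(0.283) = 0.159155 · 1.979877 = 0.315107.

Rounded to 5 decimal places: ρ_sc(0.283) ≈ 0.31511.


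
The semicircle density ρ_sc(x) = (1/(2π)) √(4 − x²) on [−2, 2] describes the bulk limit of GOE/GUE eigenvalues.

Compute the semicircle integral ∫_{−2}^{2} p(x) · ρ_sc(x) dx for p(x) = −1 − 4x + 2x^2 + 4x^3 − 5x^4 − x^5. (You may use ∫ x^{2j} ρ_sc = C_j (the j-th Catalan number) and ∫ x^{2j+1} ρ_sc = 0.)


Write p(x) = Σ a_i x^i, split into monomials and integrate each against ρ_sc separately.
Using ∫ x^{2j} ρ_sc = C_j = (1/(j+1)) C(2j, j) (Catalan numbers) and ∫ x^{2j+1} ρ_sc = 0 (odd monomials vanish by symmetry):
  i = 0 (even): a_0 · C_{0} = -1 · 1 = -1
  i = 1 (odd): ∫ x^1 ρ_sc = 0 (vanishes)
  i = 2 (even): a_2 · C_{1} = 2 · 1 = 2
  i = 3 (odd): ∫ x^3 ρ_sc = 0 (vanishes)
  i = 4 (even): a_4 · C_{2} = -5 · 2 = -10
  i = 5 (odd): ∫ x^5 ρ_sc = 0 (vanishes)

Summing the contributions: ∫_{−2}^{2} p(x) ρ_sc(x) dx = (-1) + 2 + (-10) = -9.
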